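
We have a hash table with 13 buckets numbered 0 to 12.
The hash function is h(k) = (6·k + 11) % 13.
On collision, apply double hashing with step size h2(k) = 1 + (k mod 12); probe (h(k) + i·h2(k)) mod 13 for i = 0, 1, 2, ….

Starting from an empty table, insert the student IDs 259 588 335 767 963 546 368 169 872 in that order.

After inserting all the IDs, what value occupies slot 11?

767

259: h=5 => slot 5
588: h=3 => slot 3
335: h=6 => slot 6
767: h=11 => slot 11
963: h=4 => slot 4
546: h=11, h2=7, probe 11,5,12 => slot 12
368: h=9 => slot 9
169: h=11, h2=2, probe 11,0 => slot 0
872: h=4, h2=9, probe 4,0,9,5,1 => slot 1
Table: [169, 872, ∅, 588, 963, 259, 335, ∅, ∅, 368, ∅, 767, 546]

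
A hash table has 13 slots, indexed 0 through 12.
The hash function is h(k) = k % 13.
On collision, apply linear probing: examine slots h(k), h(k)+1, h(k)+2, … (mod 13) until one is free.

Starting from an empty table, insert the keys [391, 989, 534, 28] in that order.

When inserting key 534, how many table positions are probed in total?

Insert 391: h=1, slot 1 empty -> index 1.
Insert 989: h=1, slot 1 occupied -> index 2.
Insert 534: h=1, slots 1,2 occupied -> index 3.
Insert 28: h=2, slots 2,3 occupied -> index 4.
Table: [∅, 391, 989, 534, 28, ∅, ∅, ∅, ∅, ∅, ∅, ∅, ∅]

3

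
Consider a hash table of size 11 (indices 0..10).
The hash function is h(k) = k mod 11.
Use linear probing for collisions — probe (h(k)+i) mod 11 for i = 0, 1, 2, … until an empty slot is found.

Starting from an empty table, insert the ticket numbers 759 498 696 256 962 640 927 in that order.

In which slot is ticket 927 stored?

7

759 hashes to 0; slot 0 is free -> place at 0.
498 hashes to 3; slot 3 is free -> place at 3.
696 hashes to 3; 3 taken -> place at 4.
256 hashes to 3; 3,4 taken -> place at 5.
962 hashes to 5; 5 taken -> place at 6.
640 hashes to 2; slot 2 is free -> place at 2.
927 hashes to 3; 3,4,5,6 taken -> place at 7.
Table: [759, ∅, 640, 498, 696, 256, 962, 927, ∅, ∅, ∅]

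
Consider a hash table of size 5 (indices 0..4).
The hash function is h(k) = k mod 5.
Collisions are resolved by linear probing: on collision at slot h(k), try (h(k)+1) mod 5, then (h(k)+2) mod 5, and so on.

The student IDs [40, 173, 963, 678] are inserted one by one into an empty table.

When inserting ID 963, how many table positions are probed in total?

2

40 hashes to 0; slot 0 is free -> place at 0.
173 hashes to 3; slot 3 is free -> place at 3.
963 hashes to 3; 3 taken -> place at 4.
678 hashes to 3; 3,4,0 taken -> place at 1.
Table: [40, 678, -, 173, 963]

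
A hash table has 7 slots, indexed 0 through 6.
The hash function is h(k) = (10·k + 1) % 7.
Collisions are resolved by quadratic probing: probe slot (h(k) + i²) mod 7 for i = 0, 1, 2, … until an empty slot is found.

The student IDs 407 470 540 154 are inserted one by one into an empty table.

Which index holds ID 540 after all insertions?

Insert 407: h=4, slot 4 empty → index 4.
Insert 470: h=4, slot 4 occupied → index 5.
Insert 540: h=4, slots 4,5 occupied → index 1.
Insert 154: h=1, slot 1 occupied → index 2.
Table: [., 540, 154, ., 407, 470, .]

1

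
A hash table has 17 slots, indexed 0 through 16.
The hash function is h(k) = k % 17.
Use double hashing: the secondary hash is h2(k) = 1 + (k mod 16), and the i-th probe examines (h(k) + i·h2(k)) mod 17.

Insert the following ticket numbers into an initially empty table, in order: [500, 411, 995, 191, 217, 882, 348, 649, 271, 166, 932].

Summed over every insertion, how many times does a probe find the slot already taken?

500 hashes to 7; slot 7 is free -> place at 7.
411 hashes to 3; slot 3 is free -> place at 3.
995 hashes to 9; slot 9 is free -> place at 9.
191 hashes to 4; slot 4 is free -> place at 4.
217 hashes to 13; slot 13 is free -> place at 13.
882 hashes to 15; slot 15 is free -> place at 15.
348 hashes to 8; slot 8 is free -> place at 8.
649 hashes to 3, h2=10; 3,13 taken -> place at 6.
271 hashes to 16; slot 16 is free -> place at 16.
166 hashes to 13, h2=7; 13,3 taken -> place at 10.
932 hashes to 14; slot 14 is free -> place at 14.
Table: [_, _, _, 411, 191, _, 649, 500, 348, 995, 166, _, _, 217, 932, 882, 271]

4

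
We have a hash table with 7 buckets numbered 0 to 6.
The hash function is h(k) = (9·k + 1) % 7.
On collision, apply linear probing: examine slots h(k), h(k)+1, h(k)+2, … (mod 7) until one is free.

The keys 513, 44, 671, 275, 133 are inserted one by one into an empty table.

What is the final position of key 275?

1

513: h=5 -> slot 5
44: h=5, probe 5,6 -> slot 6
671: h=6, probe 6,0 -> slot 0
275: h=5, probe 5,6,0,1 -> slot 1
133: h=1, probe 1,2 -> slot 2
Table: [671, 275, 133, ∅, ∅, 513, 44]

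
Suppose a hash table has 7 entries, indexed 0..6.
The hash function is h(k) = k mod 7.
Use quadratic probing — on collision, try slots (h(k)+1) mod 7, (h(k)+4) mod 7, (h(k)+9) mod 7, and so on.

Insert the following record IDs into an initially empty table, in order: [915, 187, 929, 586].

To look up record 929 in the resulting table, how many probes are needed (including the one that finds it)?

915 hashes to 5; slot 5 is free -> place at 5.
187 hashes to 5; 5 taken -> place at 6.
929 hashes to 5; 5,6 taken -> place at 2.
586 hashes to 5; 5,6,2 taken -> place at 0.
Table: [586, ., 929, ., ., 915, 187]
Lookup 929: h=5, probe 5,6,2 → found at 2.

3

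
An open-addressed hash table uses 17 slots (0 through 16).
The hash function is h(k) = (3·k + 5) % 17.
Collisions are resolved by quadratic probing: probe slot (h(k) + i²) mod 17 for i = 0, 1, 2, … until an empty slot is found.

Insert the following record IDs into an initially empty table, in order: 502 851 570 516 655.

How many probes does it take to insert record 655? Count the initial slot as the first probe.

502: h=15 => slot 15
851: h=8 => slot 8
570: h=15, probe 15,16 => slot 16
516: h=6 => slot 6
655: h=15, probe 15,16,2 => slot 2
Table: [., ., 655, ., ., ., 516, ., 851, ., ., ., ., ., ., 502, 570]

3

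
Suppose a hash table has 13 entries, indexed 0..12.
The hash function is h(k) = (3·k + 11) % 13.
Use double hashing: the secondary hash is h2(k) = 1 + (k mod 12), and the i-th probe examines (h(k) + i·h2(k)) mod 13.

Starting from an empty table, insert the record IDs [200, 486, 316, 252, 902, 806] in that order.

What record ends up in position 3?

Insert 200: h=0, slot 0 empty => index 0.
Insert 486: h=0, h2=7, slot 0 occupied => index 7.
Insert 316: h=10, slot 10 empty => index 10.
Insert 252: h=0, h2=1, slot 0 occupied => index 1.
Insert 902: h=0, h2=3, slot 0 occupied => index 3.
Insert 806: h=11, slot 11 empty => index 11.
Table: [200, 252, -, 902, -, -, -, 486, -, -, 316, 806, -]

902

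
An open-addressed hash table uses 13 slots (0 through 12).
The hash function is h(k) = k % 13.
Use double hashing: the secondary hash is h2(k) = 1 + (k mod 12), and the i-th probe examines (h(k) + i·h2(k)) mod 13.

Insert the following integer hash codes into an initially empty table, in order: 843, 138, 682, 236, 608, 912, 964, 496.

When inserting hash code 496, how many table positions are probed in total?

3

843 hashes to 11; slot 11 is free -> place at 11.
138 hashes to 8; slot 8 is free -> place at 8.
682 hashes to 6; slot 6 is free -> place at 6.
236 hashes to 2; slot 2 is free -> place at 2.
608 hashes to 10; slot 10 is free -> place at 10.
912 hashes to 2, h2=1; 2 taken -> place at 3.
964 hashes to 2, h2=5; 2 taken -> place at 7.
496 hashes to 2, h2=5; 2,7 taken -> place at 12.
Table: [_, _, 236, 912, _, _, 682, 964, 138, _, 608, 843, 496]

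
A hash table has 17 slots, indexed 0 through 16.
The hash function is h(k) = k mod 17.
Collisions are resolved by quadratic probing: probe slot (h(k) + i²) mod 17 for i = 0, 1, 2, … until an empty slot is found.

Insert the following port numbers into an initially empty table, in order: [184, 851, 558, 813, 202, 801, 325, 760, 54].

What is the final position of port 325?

3

184 hashes to 14; slot 14 is free -> place at 14.
851 hashes to 1; slot 1 is free -> place at 1.
558 hashes to 14; 14 taken -> place at 15.
813 hashes to 14; 14,15,1 taken -> place at 6.
202 hashes to 15; 15 taken -> place at 16.
801 hashes to 2; slot 2 is free -> place at 2.
325 hashes to 2; 2 taken -> place at 3.
760 hashes to 12; slot 12 is free -> place at 12.
54 hashes to 3; 3 taken -> place at 4.
Table: [—, 851, 801, 325, 54, —, 813, —, —, —, —, —, 760, —, 184, 558, 202]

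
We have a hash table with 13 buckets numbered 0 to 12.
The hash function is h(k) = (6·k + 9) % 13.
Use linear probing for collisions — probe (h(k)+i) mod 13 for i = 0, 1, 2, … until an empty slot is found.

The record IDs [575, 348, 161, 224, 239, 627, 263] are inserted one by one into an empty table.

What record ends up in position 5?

575: h=1 -> slot 1
348: h=4 -> slot 4
161: h=0 -> slot 0
224: h=1, probe 1,2 -> slot 2
239: h=0, probe 0,1,2,3 -> slot 3
627: h=1, probe 1,2,3,4,5 -> slot 5
263: h=1, probe 1,2,3,4,5,6 -> slot 6
Table: [161, 575, 224, 239, 348, 627, 263, —, —, —, —, —, —]

627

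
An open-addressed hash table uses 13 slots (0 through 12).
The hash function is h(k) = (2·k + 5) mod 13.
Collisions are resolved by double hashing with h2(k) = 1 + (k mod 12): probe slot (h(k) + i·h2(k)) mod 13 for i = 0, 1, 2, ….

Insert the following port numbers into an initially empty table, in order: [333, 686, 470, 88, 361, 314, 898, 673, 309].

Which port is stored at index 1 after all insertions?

333 hashes to 8; slot 8 is free => place at 8.
686 hashes to 12; slot 12 is free => place at 12.
470 hashes to 9; slot 9 is free => place at 9.
88 hashes to 12, h2=5; 12 taken => place at 4.
361 hashes to 12, h2=2; 12 taken => place at 1.
314 hashes to 9, h2=3; 9,12 taken => place at 2.
898 hashes to 7; slot 7 is free => place at 7.
673 hashes to 12, h2=2; 12,1 taken => place at 3.
309 hashes to 12, h2=10; 12,9 taken => place at 6.
Table: [_, 361, 314, 673, 88, _, 309, 898, 333, 470, _, _, 686]

361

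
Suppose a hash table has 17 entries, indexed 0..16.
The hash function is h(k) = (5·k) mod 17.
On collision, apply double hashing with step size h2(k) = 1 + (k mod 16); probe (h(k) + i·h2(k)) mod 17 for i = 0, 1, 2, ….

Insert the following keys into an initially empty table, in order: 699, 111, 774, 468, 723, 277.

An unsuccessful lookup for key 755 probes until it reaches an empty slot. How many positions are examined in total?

2

699: h=10 -> slot 10
111: h=11 -> slot 11
774: h=11, h2=7, probe 11,1 -> slot 1
468: h=11, h2=5, probe 11,16 -> slot 16
723: h=11, h2=4, probe 11,15 -> slot 15
277: h=8 -> slot 8
Table: [., 774, ., ., ., ., ., ., 277, ., 699, 111, ., ., ., 723, 468]
Lookup 755: h=1, h2=4, probe 1,5 → slot 5 empty, not found.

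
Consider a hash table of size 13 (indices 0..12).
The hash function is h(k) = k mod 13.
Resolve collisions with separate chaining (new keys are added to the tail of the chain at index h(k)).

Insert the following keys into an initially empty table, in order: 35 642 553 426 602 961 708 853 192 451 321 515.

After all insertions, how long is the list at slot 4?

Insert 35: h=9, bucket 9 empty -> new chain.
Insert 642: h=5, bucket 5 empty -> new chain.
Insert 553: h=7, bucket 7 empty -> new chain.
Insert 426: h=10, bucket 10 empty -> new chain.
Insert 602: h=4, bucket 4 empty -> new chain.
Insert 961: h=12, bucket 12 empty -> new chain.
Insert 708: h=6, bucket 6 empty -> new chain.
Insert 853: h=8, bucket 8 empty -> new chain.
Insert 192: h=10, bucket 10 nonempty -> append to chain.
Insert 451: h=9, bucket 9 nonempty -> append to chain.
Insert 321: h=9, bucket 9 nonempty -> append to chain.
Insert 515: h=8, bucket 8 nonempty -> append to chain.
Final buckets:
0: —
1: —
2: —
3: —
4: 602
5: 642
6: 708
7: 553
8: 853 -> 515
9: 35 -> 451 -> 321
10: 426 -> 192
11: —
12: 961

1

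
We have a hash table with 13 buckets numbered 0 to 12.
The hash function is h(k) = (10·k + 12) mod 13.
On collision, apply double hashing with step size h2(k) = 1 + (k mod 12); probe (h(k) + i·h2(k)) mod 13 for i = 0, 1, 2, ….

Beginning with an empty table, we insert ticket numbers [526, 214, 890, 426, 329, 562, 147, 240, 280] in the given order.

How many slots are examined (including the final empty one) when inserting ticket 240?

526 hashes to 7; slot 7 is free -> place at 7.
214 hashes to 7, h2=11; 7 taken -> place at 5.
890 hashes to 7, h2=3; 7 taken -> place at 10.
426 hashes to 8; slot 8 is free -> place at 8.
329 hashes to 0; slot 0 is free -> place at 0.
562 hashes to 3; slot 3 is free -> place at 3.
147 hashes to 0, h2=4; 0 taken -> place at 4.
240 hashes to 7, h2=1; 7,8 taken -> place at 9.
280 hashes to 4, h2=5; 4,9 taken -> place at 1.
Table: [329, 280, ∅, 562, 147, 214, ∅, 526, 426, 240, 890, ∅, ∅]

3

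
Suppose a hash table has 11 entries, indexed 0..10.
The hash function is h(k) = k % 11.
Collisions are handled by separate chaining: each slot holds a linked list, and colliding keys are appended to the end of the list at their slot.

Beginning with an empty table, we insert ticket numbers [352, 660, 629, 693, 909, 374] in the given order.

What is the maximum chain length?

4

Insert 352: h=0, bucket 0 empty → new chain.
Insert 660: h=0, bucket 0 nonempty → append to chain.
Insert 629: h=2, bucket 2 empty → new chain.
Insert 693: h=0, bucket 0 nonempty → append to chain.
Insert 909: h=7, bucket 7 empty → new chain.
Insert 374: h=0, bucket 0 nonempty → append to chain.
Final buckets:
0: 352 -> 660 -> 693 -> 374
1: —
2: 629
3: —
4: —
5: —
6: —
7: 909
8: —
9: —
10: —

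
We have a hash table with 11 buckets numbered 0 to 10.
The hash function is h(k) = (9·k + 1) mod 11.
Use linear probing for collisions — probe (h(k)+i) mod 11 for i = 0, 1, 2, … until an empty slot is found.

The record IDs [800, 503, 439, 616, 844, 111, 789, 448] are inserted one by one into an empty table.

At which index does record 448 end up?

800 hashes to 7; slot 7 is free -> place at 7.
503 hashes to 7; 7 taken -> place at 8.
439 hashes to 3; slot 3 is free -> place at 3.
616 hashes to 1; slot 1 is free -> place at 1.
844 hashes to 7; 7,8 taken -> place at 9.
111 hashes to 10; slot 10 is free -> place at 10.
789 hashes to 7; 7,8,9,10 taken -> place at 0.
448 hashes to 7; 7,8,9,10,0,1 taken -> place at 2.
Table: [789, 616, 448, 439, ., ., ., 800, 503, 844, 111]

2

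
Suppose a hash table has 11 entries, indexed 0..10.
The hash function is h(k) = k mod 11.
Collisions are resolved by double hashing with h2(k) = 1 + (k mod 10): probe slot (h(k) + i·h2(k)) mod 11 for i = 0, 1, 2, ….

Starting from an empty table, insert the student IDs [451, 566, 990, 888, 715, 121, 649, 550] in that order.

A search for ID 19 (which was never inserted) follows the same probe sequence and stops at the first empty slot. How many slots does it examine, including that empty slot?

2

451: h=0 => slot 0
566: h=5 => slot 5
990: h=0, h2=1, probe 0,1 => slot 1
888: h=8 => slot 8
715: h=0, h2=6, probe 0,6 => slot 6
121: h=0, h2=2, probe 0,2 => slot 2
649: h=0, h2=10, probe 0,10 => slot 10
550: h=0, h2=1, probe 0,1,2,3 => slot 3
Table: [451, 990, 121, 550, ∅, 566, 715, ∅, 888, ∅, 649]
Lookup 19: h=8, h2=10, probe 8,7 → slot 7 empty, not found.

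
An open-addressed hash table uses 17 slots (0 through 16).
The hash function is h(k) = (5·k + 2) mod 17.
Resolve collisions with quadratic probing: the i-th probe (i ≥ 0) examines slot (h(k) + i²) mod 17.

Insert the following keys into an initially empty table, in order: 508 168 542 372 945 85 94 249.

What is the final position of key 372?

508 hashes to 9; slot 9 is free => place at 9.
168 hashes to 9; 9 taken => place at 10.
542 hashes to 9; 9,10 taken => place at 13.
372 hashes to 9; 9,10,13 taken => place at 1.
945 hashes to 1; 1 taken => place at 2.
85 hashes to 2; 2 taken => place at 3.
94 hashes to 13; 13 taken => place at 14.
249 hashes to 6; slot 6 is free => place at 6.
Table: [., 372, 945, 85, ., ., 249, ., ., 508, 168, ., ., 542, 94, ., .]

1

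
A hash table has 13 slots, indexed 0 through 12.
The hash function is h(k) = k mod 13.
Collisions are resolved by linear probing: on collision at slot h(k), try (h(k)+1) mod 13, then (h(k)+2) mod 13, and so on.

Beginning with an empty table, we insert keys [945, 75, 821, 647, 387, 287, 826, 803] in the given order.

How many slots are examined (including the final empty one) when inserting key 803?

4

945: h=9 => slot 9
75: h=10 => slot 10
821: h=2 => slot 2
647: h=10, probe 10,11 => slot 11
387: h=10, probe 10,11,12 => slot 12
287: h=1 => slot 1
826: h=7 => slot 7
803: h=10, probe 10,11,12,0 => slot 0
Table: [803, 287, 821, _, _, _, _, 826, _, 945, 75, 647, 387]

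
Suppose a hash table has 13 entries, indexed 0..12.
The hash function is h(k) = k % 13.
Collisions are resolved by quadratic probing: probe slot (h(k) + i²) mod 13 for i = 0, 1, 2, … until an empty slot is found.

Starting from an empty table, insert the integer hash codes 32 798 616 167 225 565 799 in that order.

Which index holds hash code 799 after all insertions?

32: h=6 -> slot 6
798: h=5 -> slot 5
616: h=5, probe 5,6,9 -> slot 9
167: h=11 -> slot 11
225: h=4 -> slot 4
565: h=6, probe 6,7 -> slot 7
799: h=6, probe 6,7,10 -> slot 10
Table: [-, -, -, -, 225, 798, 32, 565, -, 616, 799, 167, -]

10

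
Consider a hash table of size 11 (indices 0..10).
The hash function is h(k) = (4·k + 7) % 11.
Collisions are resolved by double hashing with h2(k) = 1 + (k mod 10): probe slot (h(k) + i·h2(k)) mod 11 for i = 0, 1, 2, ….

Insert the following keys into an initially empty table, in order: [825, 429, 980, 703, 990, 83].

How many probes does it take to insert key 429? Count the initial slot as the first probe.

2

825: h=7 => slot 7
429: h=7, h2=10, probe 7,6 => slot 6
980: h=0 => slot 0
703: h=3 => slot 3
990: h=7, h2=1, probe 7,8 => slot 8
83: h=9 => slot 9
Table: [980, ∅, ∅, 703, ∅, ∅, 429, 825, 990, 83, ∅]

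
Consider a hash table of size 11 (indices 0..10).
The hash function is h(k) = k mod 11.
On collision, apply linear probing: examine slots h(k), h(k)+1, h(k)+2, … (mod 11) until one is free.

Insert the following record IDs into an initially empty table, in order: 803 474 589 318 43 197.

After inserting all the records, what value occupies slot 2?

43

803: h=0 -> slot 0
474: h=1 -> slot 1
589: h=6 -> slot 6
318: h=10 -> slot 10
43: h=10, probe 10,0,1,2 -> slot 2
197: h=10, probe 10,0,1,2,3 -> slot 3
Table: [803, 474, 43, 197, —, —, 589, —, —, —, 318]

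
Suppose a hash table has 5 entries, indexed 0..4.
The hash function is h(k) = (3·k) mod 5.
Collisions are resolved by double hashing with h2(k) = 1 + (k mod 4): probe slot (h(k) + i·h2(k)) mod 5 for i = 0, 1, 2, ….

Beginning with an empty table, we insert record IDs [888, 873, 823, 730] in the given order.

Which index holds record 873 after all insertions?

1

Insert 888: h=4, slot 4 empty → index 4.
Insert 873: h=4, h2=2, slot 4 occupied → index 1.
Insert 823: h=4, h2=4, slot 4 occupied → index 3.
Insert 730: h=0, slot 0 empty → index 0.
Table: [730, 873, _, 823, 888]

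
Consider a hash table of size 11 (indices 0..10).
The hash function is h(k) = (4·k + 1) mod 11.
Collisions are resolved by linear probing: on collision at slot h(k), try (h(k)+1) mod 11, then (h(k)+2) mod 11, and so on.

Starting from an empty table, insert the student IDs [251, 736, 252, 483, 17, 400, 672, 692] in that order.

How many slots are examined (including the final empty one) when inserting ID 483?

251 hashes to 4; slot 4 is free => place at 4.
736 hashes to 8; slot 8 is free => place at 8.
252 hashes to 8; 8 taken => place at 9.
483 hashes to 8; 8,9 taken => place at 10.
17 hashes to 3; slot 3 is free => place at 3.
400 hashes to 6; slot 6 is free => place at 6.
672 hashes to 5; slot 5 is free => place at 5.
692 hashes to 8; 8,9,10 taken => place at 0.
Table: [692, ∅, ∅, 17, 251, 672, 400, ∅, 736, 252, 483]

3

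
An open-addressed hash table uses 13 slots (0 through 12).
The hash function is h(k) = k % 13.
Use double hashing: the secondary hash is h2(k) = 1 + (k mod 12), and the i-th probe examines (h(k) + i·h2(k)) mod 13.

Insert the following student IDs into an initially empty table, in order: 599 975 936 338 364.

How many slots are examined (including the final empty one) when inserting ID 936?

599 hashes to 1; slot 1 is free -> place at 1.
975 hashes to 0; slot 0 is free -> place at 0.
936 hashes to 0, h2=1; 0,1 taken -> place at 2.
338 hashes to 0, h2=3; 0 taken -> place at 3.
364 hashes to 0, h2=5; 0 taken -> place at 5.
Table: [975, 599, 936, 338, _, 364, _, _, _, _, _, _, _]

3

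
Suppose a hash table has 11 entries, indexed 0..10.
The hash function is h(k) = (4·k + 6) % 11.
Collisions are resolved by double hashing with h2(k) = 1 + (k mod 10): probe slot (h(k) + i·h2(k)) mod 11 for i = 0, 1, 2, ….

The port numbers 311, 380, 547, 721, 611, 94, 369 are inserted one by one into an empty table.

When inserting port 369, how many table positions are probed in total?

3

311 hashes to 7; slot 7 is free => place at 7.
380 hashes to 8; slot 8 is free => place at 8.
547 hashes to 5; slot 5 is free => place at 5.
721 hashes to 8, h2=2; 8 taken => place at 10.
611 hashes to 8, h2=2; 8,10 taken => place at 1.
94 hashes to 8, h2=5; 8 taken => place at 2.
369 hashes to 8, h2=10; 8,7 taken => place at 6.
Table: [_, 611, 94, _, _, 547, 369, 311, 380, _, 721]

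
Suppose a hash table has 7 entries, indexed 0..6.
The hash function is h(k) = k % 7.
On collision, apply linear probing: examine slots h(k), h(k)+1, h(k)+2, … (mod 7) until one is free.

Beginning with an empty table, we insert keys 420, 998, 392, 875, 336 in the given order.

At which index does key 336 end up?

3

420: h=0 => slot 0
998: h=4 => slot 4
392: h=0, probe 0,1 => slot 1
875: h=0, probe 0,1,2 => slot 2
336: h=0, probe 0,1,2,3 => slot 3
Table: [420, 392, 875, 336, 998, —, —]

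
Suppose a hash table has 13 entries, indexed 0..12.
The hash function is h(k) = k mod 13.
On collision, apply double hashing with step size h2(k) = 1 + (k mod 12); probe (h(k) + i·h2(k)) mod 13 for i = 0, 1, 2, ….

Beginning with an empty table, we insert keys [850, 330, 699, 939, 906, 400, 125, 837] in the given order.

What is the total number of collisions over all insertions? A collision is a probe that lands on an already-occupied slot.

6

850 hashes to 5; slot 5 is free -> place at 5.
330 hashes to 5, h2=7; 5 taken -> place at 12.
699 hashes to 10; slot 10 is free -> place at 10.
939 hashes to 3; slot 3 is free -> place at 3.
906 hashes to 9; slot 9 is free -> place at 9.
400 hashes to 10, h2=5; 10 taken -> place at 2.
125 hashes to 8; slot 8 is free -> place at 8.
837 hashes to 5, h2=10; 5,2,12,9 taken -> place at 6.
Table: [∅, ∅, 400, 939, ∅, 850, 837, ∅, 125, 906, 699, ∅, 330]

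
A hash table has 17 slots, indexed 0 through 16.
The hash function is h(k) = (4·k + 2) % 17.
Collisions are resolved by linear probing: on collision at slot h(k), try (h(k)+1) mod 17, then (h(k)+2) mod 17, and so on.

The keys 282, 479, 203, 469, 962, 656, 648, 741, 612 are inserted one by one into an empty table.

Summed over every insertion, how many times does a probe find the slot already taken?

282: h=8 -> slot 8
479: h=14 -> slot 14
203: h=15 -> slot 15
469: h=8, probe 8,9 -> slot 9
962: h=8, probe 8,9,10 -> slot 10
656: h=8, probe 8,9,10,11 -> slot 11
648: h=10, probe 10,11,12 -> slot 12
741: h=8, probe 8,9,10,11,12,13 -> slot 13
612: h=2 -> slot 2
Table: [—, —, 612, —, —, —, —, —, 282, 469, 962, 656, 648, 741, 479, 203, —]

13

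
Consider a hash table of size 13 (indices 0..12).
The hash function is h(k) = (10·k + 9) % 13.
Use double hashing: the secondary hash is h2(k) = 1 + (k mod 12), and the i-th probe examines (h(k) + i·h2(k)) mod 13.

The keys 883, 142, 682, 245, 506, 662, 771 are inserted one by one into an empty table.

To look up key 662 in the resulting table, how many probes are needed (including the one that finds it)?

883: h=12 -> slot 12
142: h=12, h2=11, probe 12,10 -> slot 10
682: h=4 -> slot 4
245: h=2 -> slot 2
506: h=12, h2=3, probe 12,2,5 -> slot 5
662: h=12, h2=3, probe 12,2,5,8 -> slot 8
771: h=10, h2=4, probe 10,1 -> slot 1
Table: [∅, 771, 245, ∅, 682, 506, ∅, ∅, 662, ∅, 142, ∅, 883]
Lookup 662: h=12, h2=3, probe 12,2,5,8 → found at 8.

4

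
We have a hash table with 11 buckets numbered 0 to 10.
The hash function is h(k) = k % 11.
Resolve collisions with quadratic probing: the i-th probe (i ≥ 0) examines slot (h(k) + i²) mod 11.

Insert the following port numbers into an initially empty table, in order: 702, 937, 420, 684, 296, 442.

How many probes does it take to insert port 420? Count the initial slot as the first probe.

Insert 702: h=9, slot 9 empty => index 9.
Insert 937: h=2, slot 2 empty => index 2.
Insert 420: h=2, slot 2 occupied => index 3.
Insert 684: h=2, slots 2,3 occupied => index 6.
Insert 296: h=10, slot 10 empty => index 10.
Insert 442: h=2, slots 2,3,6 occupied => index 0.
Table: [442, —, 937, 420, —, —, 684, —, —, 702, 296]

2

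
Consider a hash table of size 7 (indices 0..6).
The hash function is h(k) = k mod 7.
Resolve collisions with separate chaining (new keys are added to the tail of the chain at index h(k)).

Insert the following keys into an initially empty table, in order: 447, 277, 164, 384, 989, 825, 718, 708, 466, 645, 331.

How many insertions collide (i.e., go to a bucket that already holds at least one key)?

447 → bucket 6
277 → bucket 4
164 → bucket 3
384 → bucket 6 (collision)
989 → bucket 2
825 → bucket 6 (collision)
718 → bucket 4 (collision)
708 → bucket 1
466 → bucket 4 (collision)
645 → bucket 1 (collision)
331 → bucket 2 (collision)
Final buckets:
0: —
1: 708 -> 645
2: 989 -> 331
3: 164
4: 277 -> 718 -> 466
5: —
6: 447 -> 384 -> 825

6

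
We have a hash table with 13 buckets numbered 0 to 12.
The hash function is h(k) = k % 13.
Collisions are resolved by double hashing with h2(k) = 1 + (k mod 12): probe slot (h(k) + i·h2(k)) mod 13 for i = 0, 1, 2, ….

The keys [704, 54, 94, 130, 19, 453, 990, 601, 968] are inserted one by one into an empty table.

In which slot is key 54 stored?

9

704 hashes to 2; slot 2 is free => place at 2.
54 hashes to 2, h2=7; 2 taken => place at 9.
94 hashes to 3; slot 3 is free => place at 3.
130 hashes to 0; slot 0 is free => place at 0.
19 hashes to 6; slot 6 is free => place at 6.
453 hashes to 11; slot 11 is free => place at 11.
990 hashes to 2, h2=7; 2,9,3 taken => place at 10.
601 hashes to 3, h2=2; 3 taken => place at 5.
968 hashes to 6, h2=9; 6,2,11 taken => place at 7.
Table: [130, _, 704, 94, _, 601, 19, 968, _, 54, 990, 453, _]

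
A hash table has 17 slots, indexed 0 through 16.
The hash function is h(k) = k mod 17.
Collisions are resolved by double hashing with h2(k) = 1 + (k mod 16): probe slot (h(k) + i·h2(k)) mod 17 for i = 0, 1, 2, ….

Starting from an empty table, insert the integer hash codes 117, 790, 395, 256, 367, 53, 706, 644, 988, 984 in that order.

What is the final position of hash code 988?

11

117 hashes to 15; slot 15 is free => place at 15.
790 hashes to 8; slot 8 is free => place at 8.
395 hashes to 4; slot 4 is free => place at 4.
256 hashes to 1; slot 1 is free => place at 1.
367 hashes to 10; slot 10 is free => place at 10.
53 hashes to 2; slot 2 is free => place at 2.
706 hashes to 9; slot 9 is free => place at 9.
644 hashes to 15, h2=5; 15 taken => place at 3.
988 hashes to 2, h2=13; 2,15 taken => place at 11.
984 hashes to 15, h2=9; 15 taken => place at 7.
Table: [—, 256, 53, 644, 395, —, —, 984, 790, 706, 367, 988, —, —, —, 117, —]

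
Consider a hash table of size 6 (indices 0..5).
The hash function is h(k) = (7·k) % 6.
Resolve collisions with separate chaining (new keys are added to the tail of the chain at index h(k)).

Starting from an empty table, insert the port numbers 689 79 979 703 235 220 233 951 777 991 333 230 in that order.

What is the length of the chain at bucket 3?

3

Insert 689: h=5, bucket 5 empty -> new chain.
Insert 79: h=1, bucket 1 empty -> new chain.
Insert 979: h=1, bucket 1 nonempty -> append to chain.
Insert 703: h=1, bucket 1 nonempty -> append to chain.
Insert 235: h=1, bucket 1 nonempty -> append to chain.
Insert 220: h=4, bucket 4 empty -> new chain.
Insert 233: h=5, bucket 5 nonempty -> append to chain.
Insert 951: h=3, bucket 3 empty -> new chain.
Insert 777: h=3, bucket 3 nonempty -> append to chain.
Insert 991: h=1, bucket 1 nonempty -> append to chain.
Insert 333: h=3, bucket 3 nonempty -> append to chain.
Insert 230: h=2, bucket 2 empty -> new chain.
Final buckets:
0: -
1: 79 -> 979 -> 703 -> 235 -> 991
2: 230
3: 951 -> 777 -> 333
4: 220
5: 689 -> 233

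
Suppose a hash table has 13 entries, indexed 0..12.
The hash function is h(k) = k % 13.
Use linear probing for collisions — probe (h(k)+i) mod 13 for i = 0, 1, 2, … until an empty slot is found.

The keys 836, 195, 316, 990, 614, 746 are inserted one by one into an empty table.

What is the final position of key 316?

836 hashes to 4; slot 4 is free → place at 4.
195 hashes to 0; slot 0 is free → place at 0.
316 hashes to 4; 4 taken → place at 5.
990 hashes to 2; slot 2 is free → place at 2.
614 hashes to 3; slot 3 is free → place at 3.
746 hashes to 5; 5 taken → place at 6.
Table: [195, ∅, 990, 614, 836, 316, 746, ∅, ∅, ∅, ∅, ∅, ∅]

5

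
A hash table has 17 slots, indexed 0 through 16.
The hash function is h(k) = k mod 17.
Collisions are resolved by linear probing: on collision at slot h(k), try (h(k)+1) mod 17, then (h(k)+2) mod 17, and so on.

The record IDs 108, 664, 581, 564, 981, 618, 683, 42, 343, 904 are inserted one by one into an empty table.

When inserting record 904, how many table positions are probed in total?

108: h=6 => slot 6
664: h=1 => slot 1
581: h=3 => slot 3
564: h=3, probe 3,4 => slot 4
981: h=12 => slot 12
618: h=6, probe 6,7 => slot 7
683: h=3, probe 3,4,5 => slot 5
42: h=8 => slot 8
343: h=3, probe 3,4,5,6,7,8,9 => slot 9
904: h=3, probe 3,4,5,6,7,8,9,10 => slot 10
Table: [∅, 664, ∅, 581, 564, 683, 108, 618, 42, 343, 904, ∅, 981, ∅, ∅, ∅, ∅]

8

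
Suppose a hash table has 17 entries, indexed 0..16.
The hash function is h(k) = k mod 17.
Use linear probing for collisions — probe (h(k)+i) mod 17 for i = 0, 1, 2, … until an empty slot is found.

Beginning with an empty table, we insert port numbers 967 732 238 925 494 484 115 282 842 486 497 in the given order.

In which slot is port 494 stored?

2

967: h=15 => slot 15
732: h=1 => slot 1
238: h=0 => slot 0
925: h=7 => slot 7
494: h=1, probe 1,2 => slot 2
484: h=8 => slot 8
115: h=13 => slot 13
282: h=10 => slot 10
842: h=9 => slot 9
486: h=10, probe 10,11 => slot 11
497: h=4 => slot 4
Table: [238, 732, 494, —, 497, —, —, 925, 484, 842, 282, 486, —, 115, —, 967, —]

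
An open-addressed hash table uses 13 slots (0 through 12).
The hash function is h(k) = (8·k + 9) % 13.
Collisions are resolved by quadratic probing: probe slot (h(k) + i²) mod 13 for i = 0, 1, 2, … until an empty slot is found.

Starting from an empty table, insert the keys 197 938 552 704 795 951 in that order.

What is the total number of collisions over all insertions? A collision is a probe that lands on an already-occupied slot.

10

197: h=12 => slot 12
938: h=12, probe 12,0 => slot 0
552: h=5 => slot 5
704: h=12, probe 12,0,3 => slot 3
795: h=12, probe 12,0,3,8 => slot 8
951: h=12, probe 12,0,3,8,2 => slot 2
Table: [938, _, 951, 704, _, 552, _, _, 795, _, _, _, 197]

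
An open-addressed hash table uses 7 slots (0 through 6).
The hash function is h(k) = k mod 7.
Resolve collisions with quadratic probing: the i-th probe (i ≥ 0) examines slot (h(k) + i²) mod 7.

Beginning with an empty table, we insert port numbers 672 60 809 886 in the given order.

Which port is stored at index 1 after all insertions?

886

672: h=0 => slot 0
60: h=4 => slot 4
809: h=4, probe 4,5 => slot 5
886: h=4, probe 4,5,1 => slot 1
Table: [672, 886, _, _, 60, 809, _]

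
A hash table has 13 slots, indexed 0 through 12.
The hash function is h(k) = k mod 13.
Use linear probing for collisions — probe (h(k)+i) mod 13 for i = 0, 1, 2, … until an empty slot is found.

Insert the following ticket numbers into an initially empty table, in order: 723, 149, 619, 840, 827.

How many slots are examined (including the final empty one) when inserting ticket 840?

723 hashes to 8; slot 8 is free → place at 8.
149 hashes to 6; slot 6 is free → place at 6.
619 hashes to 8; 8 taken → place at 9.
840 hashes to 8; 8,9 taken → place at 10.
827 hashes to 8; 8,9,10 taken → place at 11.
Table: [-, -, -, -, -, -, 149, -, 723, 619, 840, 827, -]

3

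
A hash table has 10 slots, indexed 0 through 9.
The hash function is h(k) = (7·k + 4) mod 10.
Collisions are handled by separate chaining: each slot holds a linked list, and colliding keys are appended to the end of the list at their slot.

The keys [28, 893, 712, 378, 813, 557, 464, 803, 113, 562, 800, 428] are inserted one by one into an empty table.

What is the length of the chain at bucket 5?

Insert 28: h=0, bucket 0 empty -> new chain.
Insert 893: h=5, bucket 5 empty -> new chain.
Insert 712: h=8, bucket 8 empty -> new chain.
Insert 378: h=0, bucket 0 nonempty -> append to chain.
Insert 813: h=5, bucket 5 nonempty -> append to chain.
Insert 557: h=3, bucket 3 empty -> new chain.
Insert 464: h=2, bucket 2 empty -> new chain.
Insert 803: h=5, bucket 5 nonempty -> append to chain.
Insert 113: h=5, bucket 5 nonempty -> append to chain.
Insert 562: h=8, bucket 8 nonempty -> append to chain.
Insert 800: h=4, bucket 4 empty -> new chain.
Insert 428: h=0, bucket 0 nonempty -> append to chain.
Final buckets:
0: 28 -> 378 -> 428
1: .
2: 464
3: 557
4: 800
5: 893 -> 813 -> 803 -> 113
6: .
7: .
8: 712 -> 562
9: .

4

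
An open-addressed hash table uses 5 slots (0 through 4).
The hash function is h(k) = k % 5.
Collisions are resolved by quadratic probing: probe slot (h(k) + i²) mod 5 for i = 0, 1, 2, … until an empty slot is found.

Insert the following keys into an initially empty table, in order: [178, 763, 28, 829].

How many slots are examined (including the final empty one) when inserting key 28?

178: h=3 -> slot 3
763: h=3, probe 3,4 -> slot 4
28: h=3, probe 3,4,2 -> slot 2
829: h=4, probe 4,0 -> slot 0
Table: [829, _, 28, 178, 763]

3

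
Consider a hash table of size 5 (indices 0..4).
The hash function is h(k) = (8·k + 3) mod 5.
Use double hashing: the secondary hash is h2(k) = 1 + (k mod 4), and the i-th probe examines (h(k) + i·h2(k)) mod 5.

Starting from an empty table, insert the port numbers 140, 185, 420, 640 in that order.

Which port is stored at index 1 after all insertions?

140: h=3 -> slot 3
185: h=3, h2=2, probe 3,0 -> slot 0
420: h=3, h2=1, probe 3,4 -> slot 4
640: h=3, h2=1, probe 3,4,0,1 -> slot 1
Table: [185, 640, -, 140, 420]

640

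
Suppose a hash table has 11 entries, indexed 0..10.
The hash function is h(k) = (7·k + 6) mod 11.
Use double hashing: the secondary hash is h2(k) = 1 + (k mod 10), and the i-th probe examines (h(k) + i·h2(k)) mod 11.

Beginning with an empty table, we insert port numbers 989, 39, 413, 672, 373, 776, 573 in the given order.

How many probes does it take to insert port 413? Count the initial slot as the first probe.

989 hashes to 10; slot 10 is free => place at 10.
39 hashes to 4; slot 4 is free => place at 4.
413 hashes to 4, h2=4; 4 taken => place at 8.
672 hashes to 2; slot 2 is free => place at 2.
373 hashes to 10, h2=4; 10 taken => place at 3.
776 hashes to 4, h2=7; 4 taken => place at 0.
573 hashes to 2, h2=4; 2 taken => place at 6.
Table: [776, _, 672, 373, 39, _, 573, _, 413, _, 989]

2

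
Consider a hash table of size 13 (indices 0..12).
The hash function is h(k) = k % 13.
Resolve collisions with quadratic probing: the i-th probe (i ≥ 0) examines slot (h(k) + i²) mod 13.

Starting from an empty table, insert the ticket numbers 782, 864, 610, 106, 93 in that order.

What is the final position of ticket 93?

782 hashes to 2; slot 2 is free => place at 2.
864 hashes to 6; slot 6 is free => place at 6.
610 hashes to 12; slot 12 is free => place at 12.
106 hashes to 2; 2 taken => place at 3.
93 hashes to 2; 2,3,6 taken => place at 11.
Table: [-, -, 782, 106, -, -, 864, -, -, -, -, 93, 610]

11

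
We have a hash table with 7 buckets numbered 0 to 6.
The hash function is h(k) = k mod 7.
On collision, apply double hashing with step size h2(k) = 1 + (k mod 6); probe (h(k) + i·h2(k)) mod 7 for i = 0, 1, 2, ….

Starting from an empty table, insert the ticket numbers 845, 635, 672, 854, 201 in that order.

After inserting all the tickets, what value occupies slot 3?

854

845: h=5 -> slot 5
635: h=5, h2=6, probe 5,4 -> slot 4
672: h=0 -> slot 0
854: h=0, h2=3, probe 0,3 -> slot 3
201: h=5, h2=4, probe 5,2 -> slot 2
Table: [672, —, 201, 854, 635, 845, —]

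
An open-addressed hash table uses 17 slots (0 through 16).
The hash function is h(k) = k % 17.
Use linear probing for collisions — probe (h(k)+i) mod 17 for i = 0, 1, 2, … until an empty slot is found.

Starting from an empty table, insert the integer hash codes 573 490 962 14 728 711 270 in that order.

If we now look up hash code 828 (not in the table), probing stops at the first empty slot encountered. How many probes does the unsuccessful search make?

573: h=12 -> slot 12
490: h=14 -> slot 14
962: h=10 -> slot 10
14: h=14, probe 14,15 -> slot 15
728: h=14, probe 14,15,16 -> slot 16
711: h=14, probe 14,15,16,0 -> slot 0
270: h=15, probe 15,16,0,1 -> slot 1
Table: [711, 270, _, _, _, _, _, _, _, _, 962, _, 573, _, 490, 14, 728]
Lookup 828: h=12, probe 12,13 → slot 13 empty, not found.

2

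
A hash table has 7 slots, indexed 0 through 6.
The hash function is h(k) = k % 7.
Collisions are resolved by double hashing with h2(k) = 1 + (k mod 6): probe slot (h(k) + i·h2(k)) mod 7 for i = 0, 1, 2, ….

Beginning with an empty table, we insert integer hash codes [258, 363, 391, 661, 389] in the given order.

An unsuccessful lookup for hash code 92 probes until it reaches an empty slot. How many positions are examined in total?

258: h=6 => slot 6
363: h=6, h2=4, probe 6,3 => slot 3
391: h=6, h2=2, probe 6,1 => slot 1
661: h=3, h2=2, probe 3,5 => slot 5
389: h=4 => slot 4
Table: [—, 391, —, 363, 389, 661, 258]
Lookup 92: h=1, h2=3, probe 1,4,0 → slot 0 empty, not found.

3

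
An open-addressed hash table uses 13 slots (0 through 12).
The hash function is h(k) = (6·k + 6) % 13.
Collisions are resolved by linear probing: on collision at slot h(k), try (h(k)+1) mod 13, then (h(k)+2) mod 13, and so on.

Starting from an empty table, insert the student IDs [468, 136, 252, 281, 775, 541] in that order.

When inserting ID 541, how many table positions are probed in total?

Insert 468: h=6, slot 6 empty → index 6.
Insert 136: h=3, slot 3 empty → index 3.
Insert 252: h=10, slot 10 empty → index 10.
Insert 281: h=2, slot 2 empty → index 2.
Insert 775: h=2, slots 2,3 occupied → index 4.
Insert 541: h=2, slots 2,3,4 occupied → index 5.
Table: [_, _, 281, 136, 775, 541, 468, _, _, _, 252, _, _]

4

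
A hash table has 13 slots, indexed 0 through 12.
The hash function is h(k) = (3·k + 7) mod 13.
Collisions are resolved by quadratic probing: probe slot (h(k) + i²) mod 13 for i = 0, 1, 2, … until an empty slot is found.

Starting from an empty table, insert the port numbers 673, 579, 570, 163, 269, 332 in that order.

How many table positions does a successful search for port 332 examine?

673: h=11 → slot 11
579: h=2 → slot 2
570: h=1 → slot 1
163: h=2, probe 2,3 → slot 3
269: h=8 → slot 8
332: h=2, probe 2,3,6 → slot 6
Table: [., 570, 579, 163, ., ., 332, ., 269, ., ., 673, .]
Lookup 332: h=2, probe 2,3,6 → found at 6.

3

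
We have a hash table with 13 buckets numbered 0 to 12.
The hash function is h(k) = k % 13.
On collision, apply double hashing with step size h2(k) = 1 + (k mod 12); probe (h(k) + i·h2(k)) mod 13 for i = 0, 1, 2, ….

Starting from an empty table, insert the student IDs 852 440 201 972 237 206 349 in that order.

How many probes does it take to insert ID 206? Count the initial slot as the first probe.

2

Insert 852: h=7, slot 7 empty -> index 7.
Insert 440: h=11, slot 11 empty -> index 11.
Insert 201: h=6, slot 6 empty -> index 6.
Insert 972: h=10, slot 10 empty -> index 10.
Insert 237: h=3, slot 3 empty -> index 3.
Insert 206: h=11, h2=3, slot 11 occupied -> index 1.
Insert 349: h=11, h2=2, slot 11 occupied -> index 0.
Table: [349, 206, _, 237, _, _, 201, 852, _, _, 972, 440, _]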